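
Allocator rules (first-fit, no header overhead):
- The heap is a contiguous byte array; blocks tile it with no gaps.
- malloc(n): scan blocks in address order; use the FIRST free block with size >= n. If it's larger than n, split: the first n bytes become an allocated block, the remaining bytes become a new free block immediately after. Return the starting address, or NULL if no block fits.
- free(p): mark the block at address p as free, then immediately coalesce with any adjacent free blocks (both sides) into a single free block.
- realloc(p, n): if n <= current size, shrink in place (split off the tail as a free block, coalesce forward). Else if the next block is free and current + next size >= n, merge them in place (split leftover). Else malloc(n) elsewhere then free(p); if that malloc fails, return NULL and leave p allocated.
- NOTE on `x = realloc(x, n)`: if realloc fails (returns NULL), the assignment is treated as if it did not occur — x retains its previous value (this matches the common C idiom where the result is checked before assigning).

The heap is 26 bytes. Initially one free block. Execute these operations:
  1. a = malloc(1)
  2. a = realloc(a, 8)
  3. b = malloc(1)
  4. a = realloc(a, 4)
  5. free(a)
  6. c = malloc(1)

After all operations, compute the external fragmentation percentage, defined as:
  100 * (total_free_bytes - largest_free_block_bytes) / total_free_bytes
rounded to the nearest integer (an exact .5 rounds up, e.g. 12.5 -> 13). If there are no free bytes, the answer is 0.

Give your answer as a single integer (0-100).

Answer: 29

Derivation:
Op 1: a = malloc(1) -> a = 0; heap: [0-0 ALLOC][1-25 FREE]
Op 2: a = realloc(a, 8) -> a = 0; heap: [0-7 ALLOC][8-25 FREE]
Op 3: b = malloc(1) -> b = 8; heap: [0-7 ALLOC][8-8 ALLOC][9-25 FREE]
Op 4: a = realloc(a, 4) -> a = 0; heap: [0-3 ALLOC][4-7 FREE][8-8 ALLOC][9-25 FREE]
Op 5: free(a) -> (freed a); heap: [0-7 FREE][8-8 ALLOC][9-25 FREE]
Op 6: c = malloc(1) -> c = 0; heap: [0-0 ALLOC][1-7 FREE][8-8 ALLOC][9-25 FREE]
Free blocks: [7 17] total_free=24 largest=17 -> 100*(24-17)/24 = 700/24 ≈ 29.167 -> rounds to 29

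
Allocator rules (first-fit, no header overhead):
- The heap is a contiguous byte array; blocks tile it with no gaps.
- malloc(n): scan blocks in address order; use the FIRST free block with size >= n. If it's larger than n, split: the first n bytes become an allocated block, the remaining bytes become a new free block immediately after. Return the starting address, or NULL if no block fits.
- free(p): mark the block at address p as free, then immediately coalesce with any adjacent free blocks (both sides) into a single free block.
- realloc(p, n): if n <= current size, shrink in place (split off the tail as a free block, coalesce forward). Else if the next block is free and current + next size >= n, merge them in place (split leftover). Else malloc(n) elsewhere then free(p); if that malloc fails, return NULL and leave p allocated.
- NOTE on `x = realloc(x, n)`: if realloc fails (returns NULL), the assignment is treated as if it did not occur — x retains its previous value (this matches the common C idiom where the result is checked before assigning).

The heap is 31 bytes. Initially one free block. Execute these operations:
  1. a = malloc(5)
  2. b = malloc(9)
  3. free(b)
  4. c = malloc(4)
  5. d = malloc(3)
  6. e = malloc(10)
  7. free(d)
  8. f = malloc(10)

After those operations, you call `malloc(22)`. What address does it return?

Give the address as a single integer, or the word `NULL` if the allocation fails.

Op 1: a = malloc(5) -> a = 0; heap: [0-4 ALLOC][5-30 FREE]
Op 2: b = malloc(9) -> b = 5; heap: [0-4 ALLOC][5-13 ALLOC][14-30 FREE]
Op 3: free(b) -> (freed b); heap: [0-4 ALLOC][5-30 FREE]
Op 4: c = malloc(4) -> c = 5; heap: [0-4 ALLOC][5-8 ALLOC][9-30 FREE]
Op 5: d = malloc(3) -> d = 9; heap: [0-4 ALLOC][5-8 ALLOC][9-11 ALLOC][12-30 FREE]
Op 6: e = malloc(10) -> e = 12; heap: [0-4 ALLOC][5-8 ALLOC][9-11 ALLOC][12-21 ALLOC][22-30 FREE]
Op 7: free(d) -> (freed d); heap: [0-4 ALLOC][5-8 ALLOC][9-11 FREE][12-21 ALLOC][22-30 FREE]
Op 8: f = malloc(10) -> f = NULL; heap: [0-4 ALLOC][5-8 ALLOC][9-11 FREE][12-21 ALLOC][22-30 FREE]
malloc(22): first-fit scan over [0-4 ALLOC][5-8 ALLOC][9-11 FREE][12-21 ALLOC][22-30 FREE] -> NULL

Answer: NULL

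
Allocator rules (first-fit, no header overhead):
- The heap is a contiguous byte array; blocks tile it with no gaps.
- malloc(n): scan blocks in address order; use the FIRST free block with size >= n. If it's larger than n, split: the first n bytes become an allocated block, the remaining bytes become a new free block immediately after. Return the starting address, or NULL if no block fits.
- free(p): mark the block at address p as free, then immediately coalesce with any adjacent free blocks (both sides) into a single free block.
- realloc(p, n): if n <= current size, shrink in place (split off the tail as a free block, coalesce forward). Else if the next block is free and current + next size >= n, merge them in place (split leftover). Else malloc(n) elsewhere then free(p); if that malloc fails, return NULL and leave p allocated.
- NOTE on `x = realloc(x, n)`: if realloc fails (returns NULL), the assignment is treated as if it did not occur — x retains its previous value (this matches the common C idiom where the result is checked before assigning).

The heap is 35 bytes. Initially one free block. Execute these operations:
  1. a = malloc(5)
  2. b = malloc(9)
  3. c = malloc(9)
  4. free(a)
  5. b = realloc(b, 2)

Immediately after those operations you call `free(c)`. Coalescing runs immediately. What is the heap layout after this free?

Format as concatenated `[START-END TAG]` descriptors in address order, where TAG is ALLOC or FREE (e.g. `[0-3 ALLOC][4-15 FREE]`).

Answer: [0-4 FREE][5-6 ALLOC][7-34 FREE]

Derivation:
Op 1: a = malloc(5) -> a = 0; heap: [0-4 ALLOC][5-34 FREE]
Op 2: b = malloc(9) -> b = 5; heap: [0-4 ALLOC][5-13 ALLOC][14-34 FREE]
Op 3: c = malloc(9) -> c = 14; heap: [0-4 ALLOC][5-13 ALLOC][14-22 ALLOC][23-34 FREE]
Op 4: free(a) -> (freed a); heap: [0-4 FREE][5-13 ALLOC][14-22 ALLOC][23-34 FREE]
Op 5: b = realloc(b, 2) -> b = 5; heap: [0-4 FREE][5-6 ALLOC][7-13 FREE][14-22 ALLOC][23-34 FREE]
free(c): c = 14 -> block [14-22 ALLOC]; mark free, coalesce with adjacent free neighbors -> [0-4 FREE][5-6 ALLOC][7-34 FREE]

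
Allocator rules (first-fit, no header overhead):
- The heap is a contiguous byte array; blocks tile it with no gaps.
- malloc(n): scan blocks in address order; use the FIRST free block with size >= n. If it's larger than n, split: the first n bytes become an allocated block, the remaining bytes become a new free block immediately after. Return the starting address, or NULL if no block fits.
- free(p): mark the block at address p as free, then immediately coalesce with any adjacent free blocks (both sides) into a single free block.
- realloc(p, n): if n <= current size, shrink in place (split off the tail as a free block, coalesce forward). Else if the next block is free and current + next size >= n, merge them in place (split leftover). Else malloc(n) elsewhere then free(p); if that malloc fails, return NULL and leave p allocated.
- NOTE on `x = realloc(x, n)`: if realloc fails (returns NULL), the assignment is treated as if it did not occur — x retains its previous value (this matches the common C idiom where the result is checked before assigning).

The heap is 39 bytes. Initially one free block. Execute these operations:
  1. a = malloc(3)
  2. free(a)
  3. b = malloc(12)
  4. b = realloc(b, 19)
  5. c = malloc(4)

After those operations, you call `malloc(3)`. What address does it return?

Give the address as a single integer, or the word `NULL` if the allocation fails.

Answer: 23

Derivation:
Op 1: a = malloc(3) -> a = 0; heap: [0-2 ALLOC][3-38 FREE]
Op 2: free(a) -> (freed a); heap: [0-38 FREE]
Op 3: b = malloc(12) -> b = 0; heap: [0-11 ALLOC][12-38 FREE]
Op 4: b = realloc(b, 19) -> b = 0; heap: [0-18 ALLOC][19-38 FREE]
Op 5: c = malloc(4) -> c = 19; heap: [0-18 ALLOC][19-22 ALLOC][23-38 FREE]
malloc(3): first-fit scan over [0-18 ALLOC][19-22 ALLOC][23-38 FREE] -> 23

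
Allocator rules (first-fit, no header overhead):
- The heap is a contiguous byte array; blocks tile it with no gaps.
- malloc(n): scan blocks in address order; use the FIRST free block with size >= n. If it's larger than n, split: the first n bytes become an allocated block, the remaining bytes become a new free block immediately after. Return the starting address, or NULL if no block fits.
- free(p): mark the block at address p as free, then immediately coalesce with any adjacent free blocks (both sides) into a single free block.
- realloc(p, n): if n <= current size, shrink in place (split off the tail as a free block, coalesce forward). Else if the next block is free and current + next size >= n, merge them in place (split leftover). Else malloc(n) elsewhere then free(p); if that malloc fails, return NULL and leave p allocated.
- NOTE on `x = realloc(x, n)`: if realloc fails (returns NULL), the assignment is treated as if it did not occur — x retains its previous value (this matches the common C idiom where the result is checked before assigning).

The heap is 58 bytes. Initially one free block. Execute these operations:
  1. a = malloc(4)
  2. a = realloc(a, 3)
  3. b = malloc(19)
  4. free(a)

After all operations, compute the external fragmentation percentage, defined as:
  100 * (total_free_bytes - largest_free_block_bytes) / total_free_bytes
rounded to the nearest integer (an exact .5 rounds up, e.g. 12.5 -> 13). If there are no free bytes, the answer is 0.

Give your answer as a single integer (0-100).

Answer: 8

Derivation:
Op 1: a = malloc(4) -> a = 0; heap: [0-3 ALLOC][4-57 FREE]
Op 2: a = realloc(a, 3) -> a = 0; heap: [0-2 ALLOC][3-57 FREE]
Op 3: b = malloc(19) -> b = 3; heap: [0-2 ALLOC][3-21 ALLOC][22-57 FREE]
Op 4: free(a) -> (freed a); heap: [0-2 FREE][3-21 ALLOC][22-57 FREE]
Free blocks: [3 36] total_free=39 largest=36 -> 100*(39-36)/39 = 300/39 ≈ 7.692 -> rounds to 8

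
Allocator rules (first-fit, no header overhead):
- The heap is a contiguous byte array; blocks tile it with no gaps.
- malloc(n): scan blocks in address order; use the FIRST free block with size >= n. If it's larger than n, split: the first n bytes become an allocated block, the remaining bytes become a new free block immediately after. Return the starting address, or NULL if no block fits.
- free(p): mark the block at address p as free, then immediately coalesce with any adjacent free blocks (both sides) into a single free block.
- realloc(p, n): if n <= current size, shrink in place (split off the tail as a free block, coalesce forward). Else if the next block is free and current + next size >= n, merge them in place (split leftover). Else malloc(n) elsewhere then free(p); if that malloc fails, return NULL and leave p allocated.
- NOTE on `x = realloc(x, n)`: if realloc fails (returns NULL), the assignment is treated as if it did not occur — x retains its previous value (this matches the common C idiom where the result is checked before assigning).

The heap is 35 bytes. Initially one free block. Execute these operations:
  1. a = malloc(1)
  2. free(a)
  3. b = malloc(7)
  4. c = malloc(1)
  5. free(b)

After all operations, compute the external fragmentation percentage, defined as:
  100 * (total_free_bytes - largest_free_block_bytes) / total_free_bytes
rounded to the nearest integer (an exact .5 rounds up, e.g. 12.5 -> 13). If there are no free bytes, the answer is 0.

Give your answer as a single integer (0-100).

Op 1: a = malloc(1) -> a = 0; heap: [0-0 ALLOC][1-34 FREE]
Op 2: free(a) -> (freed a); heap: [0-34 FREE]
Op 3: b = malloc(7) -> b = 0; heap: [0-6 ALLOC][7-34 FREE]
Op 4: c = malloc(1) -> c = 7; heap: [0-6 ALLOC][7-7 ALLOC][8-34 FREE]
Op 5: free(b) -> (freed b); heap: [0-6 FREE][7-7 ALLOC][8-34 FREE]
Free blocks: [7 27] total_free=34 largest=27 -> 100*(34-27)/34 = 700/34 ≈ 20.588 -> rounds to 21

Answer: 21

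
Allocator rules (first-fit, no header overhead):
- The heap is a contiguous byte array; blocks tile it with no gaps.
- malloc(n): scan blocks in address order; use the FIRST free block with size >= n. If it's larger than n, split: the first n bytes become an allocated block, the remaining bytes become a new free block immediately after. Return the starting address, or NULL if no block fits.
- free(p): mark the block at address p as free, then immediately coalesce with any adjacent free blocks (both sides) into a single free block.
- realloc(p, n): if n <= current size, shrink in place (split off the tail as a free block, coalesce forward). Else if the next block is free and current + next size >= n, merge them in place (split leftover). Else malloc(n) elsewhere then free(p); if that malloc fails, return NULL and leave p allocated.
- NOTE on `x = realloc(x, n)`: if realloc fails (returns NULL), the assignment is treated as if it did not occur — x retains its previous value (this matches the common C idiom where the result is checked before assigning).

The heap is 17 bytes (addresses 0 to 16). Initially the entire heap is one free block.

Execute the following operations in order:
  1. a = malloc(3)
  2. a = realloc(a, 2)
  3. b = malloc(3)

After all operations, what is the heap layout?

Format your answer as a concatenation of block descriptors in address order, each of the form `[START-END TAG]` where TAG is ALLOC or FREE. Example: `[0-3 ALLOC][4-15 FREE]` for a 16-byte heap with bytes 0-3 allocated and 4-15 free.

Answer: [0-1 ALLOC][2-4 ALLOC][5-16 FREE]

Derivation:
Op 1: a = malloc(3) -> a = 0; heap: [0-2 ALLOC][3-16 FREE]
Op 2: a = realloc(a, 2) -> a = 0; heap: [0-1 ALLOC][2-16 FREE]
Op 3: b = malloc(3) -> b = 2; heap: [0-1 ALLOC][2-4 ALLOC][5-16 FREE]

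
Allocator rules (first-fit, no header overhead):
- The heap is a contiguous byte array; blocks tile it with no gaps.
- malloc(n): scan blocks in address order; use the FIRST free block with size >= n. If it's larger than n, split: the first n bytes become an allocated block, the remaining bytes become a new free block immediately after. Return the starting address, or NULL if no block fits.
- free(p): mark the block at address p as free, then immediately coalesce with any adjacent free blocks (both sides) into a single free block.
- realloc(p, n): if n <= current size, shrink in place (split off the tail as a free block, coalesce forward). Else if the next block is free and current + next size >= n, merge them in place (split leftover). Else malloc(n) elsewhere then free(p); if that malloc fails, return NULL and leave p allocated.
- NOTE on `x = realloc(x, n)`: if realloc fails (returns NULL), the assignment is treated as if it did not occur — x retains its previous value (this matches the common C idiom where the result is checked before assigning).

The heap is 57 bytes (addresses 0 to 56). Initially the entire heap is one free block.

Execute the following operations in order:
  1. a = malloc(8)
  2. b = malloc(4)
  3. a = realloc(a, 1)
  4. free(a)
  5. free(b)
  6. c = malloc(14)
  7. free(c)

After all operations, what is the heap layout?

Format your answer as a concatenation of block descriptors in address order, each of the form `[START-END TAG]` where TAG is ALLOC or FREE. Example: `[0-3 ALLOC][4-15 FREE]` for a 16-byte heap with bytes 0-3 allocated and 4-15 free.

Answer: [0-56 FREE]

Derivation:
Op 1: a = malloc(8) -> a = 0; heap: [0-7 ALLOC][8-56 FREE]
Op 2: b = malloc(4) -> b = 8; heap: [0-7 ALLOC][8-11 ALLOC][12-56 FREE]
Op 3: a = realloc(a, 1) -> a = 0; heap: [0-0 ALLOC][1-7 FREE][8-11 ALLOC][12-56 FREE]
Op 4: free(a) -> (freed a); heap: [0-7 FREE][8-11 ALLOC][12-56 FREE]
Op 5: free(b) -> (freed b); heap: [0-56 FREE]
Op 6: c = malloc(14) -> c = 0; heap: [0-13 ALLOC][14-56 FREE]
Op 7: free(c) -> (freed c); heap: [0-56 FREE]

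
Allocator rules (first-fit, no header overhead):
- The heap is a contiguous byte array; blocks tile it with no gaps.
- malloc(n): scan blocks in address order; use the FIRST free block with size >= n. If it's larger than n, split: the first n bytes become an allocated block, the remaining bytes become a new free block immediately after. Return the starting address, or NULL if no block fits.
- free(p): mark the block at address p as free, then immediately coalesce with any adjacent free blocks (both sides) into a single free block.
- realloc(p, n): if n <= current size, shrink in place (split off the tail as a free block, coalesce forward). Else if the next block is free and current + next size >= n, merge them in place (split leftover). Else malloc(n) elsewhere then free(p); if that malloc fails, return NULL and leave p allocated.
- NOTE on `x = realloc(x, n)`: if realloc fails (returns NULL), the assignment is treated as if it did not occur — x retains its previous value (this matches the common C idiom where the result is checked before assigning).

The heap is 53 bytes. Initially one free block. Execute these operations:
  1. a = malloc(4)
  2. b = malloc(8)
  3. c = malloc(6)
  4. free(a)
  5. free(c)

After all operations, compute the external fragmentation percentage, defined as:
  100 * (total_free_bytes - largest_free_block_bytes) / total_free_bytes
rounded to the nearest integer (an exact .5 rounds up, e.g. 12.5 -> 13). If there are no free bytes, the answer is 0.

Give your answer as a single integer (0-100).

Answer: 9

Derivation:
Op 1: a = malloc(4) -> a = 0; heap: [0-3 ALLOC][4-52 FREE]
Op 2: b = malloc(8) -> b = 4; heap: [0-3 ALLOC][4-11 ALLOC][12-52 FREE]
Op 3: c = malloc(6) -> c = 12; heap: [0-3 ALLOC][4-11 ALLOC][12-17 ALLOC][18-52 FREE]
Op 4: free(a) -> (freed a); heap: [0-3 FREE][4-11 ALLOC][12-17 ALLOC][18-52 FREE]
Op 5: free(c) -> (freed c); heap: [0-3 FREE][4-11 ALLOC][12-52 FREE]
Free blocks: [4 41] total_free=45 largest=41 -> 100*(45-41)/45 = 400/45 ≈ 8.889 -> rounds to 9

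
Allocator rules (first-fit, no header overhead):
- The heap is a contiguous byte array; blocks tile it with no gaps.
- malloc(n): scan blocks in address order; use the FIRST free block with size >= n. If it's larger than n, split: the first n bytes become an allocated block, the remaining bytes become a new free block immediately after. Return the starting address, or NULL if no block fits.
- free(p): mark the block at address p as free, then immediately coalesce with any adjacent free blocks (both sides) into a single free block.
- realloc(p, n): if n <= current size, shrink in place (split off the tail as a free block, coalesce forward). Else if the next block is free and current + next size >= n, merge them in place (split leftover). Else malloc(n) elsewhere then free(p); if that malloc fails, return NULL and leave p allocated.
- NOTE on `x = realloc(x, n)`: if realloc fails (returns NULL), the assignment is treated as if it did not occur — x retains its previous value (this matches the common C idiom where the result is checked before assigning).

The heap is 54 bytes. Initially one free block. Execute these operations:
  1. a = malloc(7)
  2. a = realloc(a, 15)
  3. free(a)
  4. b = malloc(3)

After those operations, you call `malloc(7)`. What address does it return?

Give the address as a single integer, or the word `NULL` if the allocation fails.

Op 1: a = malloc(7) -> a = 0; heap: [0-6 ALLOC][7-53 FREE]
Op 2: a = realloc(a, 15) -> a = 0; heap: [0-14 ALLOC][15-53 FREE]
Op 3: free(a) -> (freed a); heap: [0-53 FREE]
Op 4: b = malloc(3) -> b = 0; heap: [0-2 ALLOC][3-53 FREE]
malloc(7): first-fit scan over [0-2 ALLOC][3-53 FREE] -> 3

Answer: 3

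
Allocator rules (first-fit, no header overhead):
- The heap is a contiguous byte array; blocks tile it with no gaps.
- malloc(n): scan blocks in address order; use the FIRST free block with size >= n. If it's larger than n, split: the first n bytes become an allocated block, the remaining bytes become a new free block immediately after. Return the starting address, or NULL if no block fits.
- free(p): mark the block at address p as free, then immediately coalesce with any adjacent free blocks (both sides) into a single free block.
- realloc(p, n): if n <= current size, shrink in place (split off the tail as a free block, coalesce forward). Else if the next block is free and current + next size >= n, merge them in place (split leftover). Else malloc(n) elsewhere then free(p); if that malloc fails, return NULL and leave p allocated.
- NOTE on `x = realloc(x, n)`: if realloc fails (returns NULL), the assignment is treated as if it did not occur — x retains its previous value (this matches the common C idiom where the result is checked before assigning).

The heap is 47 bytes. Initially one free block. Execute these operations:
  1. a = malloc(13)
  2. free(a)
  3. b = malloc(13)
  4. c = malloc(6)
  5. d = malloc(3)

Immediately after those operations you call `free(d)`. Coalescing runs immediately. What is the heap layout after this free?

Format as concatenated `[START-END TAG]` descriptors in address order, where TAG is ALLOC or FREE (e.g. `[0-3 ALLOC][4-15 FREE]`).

Answer: [0-12 ALLOC][13-18 ALLOC][19-46 FREE]

Derivation:
Op 1: a = malloc(13) -> a = 0; heap: [0-12 ALLOC][13-46 FREE]
Op 2: free(a) -> (freed a); heap: [0-46 FREE]
Op 3: b = malloc(13) -> b = 0; heap: [0-12 ALLOC][13-46 FREE]
Op 4: c = malloc(6) -> c = 13; heap: [0-12 ALLOC][13-18 ALLOC][19-46 FREE]
Op 5: d = malloc(3) -> d = 19; heap: [0-12 ALLOC][13-18 ALLOC][19-21 ALLOC][22-46 FREE]
free(d): d = 19 -> block [19-21 ALLOC]; mark free, coalesce with adjacent free neighbors -> [0-12 ALLOC][13-18 ALLOC][19-46 FREE]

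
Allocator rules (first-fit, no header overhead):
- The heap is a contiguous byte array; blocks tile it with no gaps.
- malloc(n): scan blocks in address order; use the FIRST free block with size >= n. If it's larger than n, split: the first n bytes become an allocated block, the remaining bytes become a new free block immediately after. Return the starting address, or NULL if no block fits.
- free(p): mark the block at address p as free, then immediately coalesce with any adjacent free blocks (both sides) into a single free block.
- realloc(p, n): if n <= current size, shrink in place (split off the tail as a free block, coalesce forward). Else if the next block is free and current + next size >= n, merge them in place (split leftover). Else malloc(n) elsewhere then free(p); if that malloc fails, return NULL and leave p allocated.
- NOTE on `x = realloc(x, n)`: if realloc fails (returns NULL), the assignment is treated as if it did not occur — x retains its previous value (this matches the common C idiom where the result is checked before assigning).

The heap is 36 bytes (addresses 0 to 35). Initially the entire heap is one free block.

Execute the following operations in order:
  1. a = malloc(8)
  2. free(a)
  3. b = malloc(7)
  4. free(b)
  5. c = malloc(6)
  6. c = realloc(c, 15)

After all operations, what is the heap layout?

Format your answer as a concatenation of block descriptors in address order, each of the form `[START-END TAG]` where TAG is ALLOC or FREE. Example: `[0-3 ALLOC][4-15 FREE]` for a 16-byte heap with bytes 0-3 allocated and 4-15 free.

Op 1: a = malloc(8) -> a = 0; heap: [0-7 ALLOC][8-35 FREE]
Op 2: free(a) -> (freed a); heap: [0-35 FREE]
Op 3: b = malloc(7) -> b = 0; heap: [0-6 ALLOC][7-35 FREE]
Op 4: free(b) -> (freed b); heap: [0-35 FREE]
Op 5: c = malloc(6) -> c = 0; heap: [0-5 ALLOC][6-35 FREE]
Op 6: c = realloc(c, 15) -> c = 0; heap: [0-14 ALLOC][15-35 FREE]

Answer: [0-14 ALLOC][15-35 FREE]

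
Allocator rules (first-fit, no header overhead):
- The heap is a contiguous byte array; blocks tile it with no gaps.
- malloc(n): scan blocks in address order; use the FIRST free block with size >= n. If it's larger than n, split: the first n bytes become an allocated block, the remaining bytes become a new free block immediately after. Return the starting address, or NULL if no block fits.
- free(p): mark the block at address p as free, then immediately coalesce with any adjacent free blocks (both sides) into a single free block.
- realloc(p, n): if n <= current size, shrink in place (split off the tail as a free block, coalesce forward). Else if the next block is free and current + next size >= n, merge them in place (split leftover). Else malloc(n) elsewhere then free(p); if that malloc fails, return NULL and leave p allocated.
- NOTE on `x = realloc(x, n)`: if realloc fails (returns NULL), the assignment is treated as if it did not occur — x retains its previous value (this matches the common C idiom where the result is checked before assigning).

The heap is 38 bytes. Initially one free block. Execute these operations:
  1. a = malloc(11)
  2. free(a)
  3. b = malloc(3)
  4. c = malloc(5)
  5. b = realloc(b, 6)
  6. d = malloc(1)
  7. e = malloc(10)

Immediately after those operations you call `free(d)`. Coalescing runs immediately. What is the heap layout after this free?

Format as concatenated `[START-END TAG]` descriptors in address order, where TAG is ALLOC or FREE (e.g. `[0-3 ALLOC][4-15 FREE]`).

Answer: [0-2 FREE][3-7 ALLOC][8-13 ALLOC][14-23 ALLOC][24-37 FREE]

Derivation:
Op 1: a = malloc(11) -> a = 0; heap: [0-10 ALLOC][11-37 FREE]
Op 2: free(a) -> (freed a); heap: [0-37 FREE]
Op 3: b = malloc(3) -> b = 0; heap: [0-2 ALLOC][3-37 FREE]
Op 4: c = malloc(5) -> c = 3; heap: [0-2 ALLOC][3-7 ALLOC][8-37 FREE]
Op 5: b = realloc(b, 6) -> b = 8; heap: [0-2 FREE][3-7 ALLOC][8-13 ALLOC][14-37 FREE]
Op 6: d = malloc(1) -> d = 0; heap: [0-0 ALLOC][1-2 FREE][3-7 ALLOC][8-13 ALLOC][14-37 FREE]
Op 7: e = malloc(10) -> e = 14; heap: [0-0 ALLOC][1-2 FREE][3-7 ALLOC][8-13 ALLOC][14-23 ALLOC][24-37 FREE]
free(d): d = 0 -> block [0-0 ALLOC]; mark free, coalesce with adjacent free neighbors -> [0-2 FREE][3-7 ALLOC][8-13 ALLOC][14-23 ALLOC][24-37 FREE]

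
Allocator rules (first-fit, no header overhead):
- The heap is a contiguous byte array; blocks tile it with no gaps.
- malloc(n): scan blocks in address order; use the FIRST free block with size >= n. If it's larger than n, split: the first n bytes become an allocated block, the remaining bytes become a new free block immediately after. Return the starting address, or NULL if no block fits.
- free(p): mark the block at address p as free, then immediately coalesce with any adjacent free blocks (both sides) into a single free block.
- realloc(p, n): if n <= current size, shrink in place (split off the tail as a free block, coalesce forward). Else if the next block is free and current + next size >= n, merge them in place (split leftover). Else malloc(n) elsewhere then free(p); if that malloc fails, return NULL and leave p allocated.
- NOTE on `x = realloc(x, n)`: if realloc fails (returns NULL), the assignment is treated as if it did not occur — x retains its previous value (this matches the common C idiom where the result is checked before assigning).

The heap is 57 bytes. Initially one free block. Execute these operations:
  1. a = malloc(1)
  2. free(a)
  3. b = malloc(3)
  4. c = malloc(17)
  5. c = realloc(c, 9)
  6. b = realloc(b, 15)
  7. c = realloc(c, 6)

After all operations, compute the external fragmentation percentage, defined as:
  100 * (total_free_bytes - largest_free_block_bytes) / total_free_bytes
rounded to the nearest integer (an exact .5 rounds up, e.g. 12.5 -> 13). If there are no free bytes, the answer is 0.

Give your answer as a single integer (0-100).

Op 1: a = malloc(1) -> a = 0; heap: [0-0 ALLOC][1-56 FREE]
Op 2: free(a) -> (freed a); heap: [0-56 FREE]
Op 3: b = malloc(3) -> b = 0; heap: [0-2 ALLOC][3-56 FREE]
Op 4: c = malloc(17) -> c = 3; heap: [0-2 ALLOC][3-19 ALLOC][20-56 FREE]
Op 5: c = realloc(c, 9) -> c = 3; heap: [0-2 ALLOC][3-11 ALLOC][12-56 FREE]
Op 6: b = realloc(b, 15) -> b = 12; heap: [0-2 FREE][3-11 ALLOC][12-26 ALLOC][27-56 FREE]
Op 7: c = realloc(c, 6) -> c = 3; heap: [0-2 FREE][3-8 ALLOC][9-11 FREE][12-26 ALLOC][27-56 FREE]
Free blocks: [3 3 30] total_free=36 largest=30 -> 100*(36-30)/36 = 600/36 ≈ 16.667 -> rounds to 17

Answer: 17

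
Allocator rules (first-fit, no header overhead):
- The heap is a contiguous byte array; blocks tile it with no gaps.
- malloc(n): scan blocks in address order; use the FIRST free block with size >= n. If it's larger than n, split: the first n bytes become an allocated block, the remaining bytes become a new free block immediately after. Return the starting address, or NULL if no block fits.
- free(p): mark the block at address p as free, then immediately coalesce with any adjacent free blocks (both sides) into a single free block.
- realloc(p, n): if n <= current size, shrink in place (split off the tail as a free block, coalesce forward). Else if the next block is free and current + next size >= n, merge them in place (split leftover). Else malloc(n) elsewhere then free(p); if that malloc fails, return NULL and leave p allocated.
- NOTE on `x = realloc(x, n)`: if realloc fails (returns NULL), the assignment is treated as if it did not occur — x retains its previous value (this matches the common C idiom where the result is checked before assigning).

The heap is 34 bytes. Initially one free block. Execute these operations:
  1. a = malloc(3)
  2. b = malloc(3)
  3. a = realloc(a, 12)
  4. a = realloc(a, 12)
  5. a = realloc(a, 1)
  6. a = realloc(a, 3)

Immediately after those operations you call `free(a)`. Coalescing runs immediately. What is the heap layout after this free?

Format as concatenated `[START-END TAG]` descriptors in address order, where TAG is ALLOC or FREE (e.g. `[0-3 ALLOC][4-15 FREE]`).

Answer: [0-2 FREE][3-5 ALLOC][6-33 FREE]

Derivation:
Op 1: a = malloc(3) -> a = 0; heap: [0-2 ALLOC][3-33 FREE]
Op 2: b = malloc(3) -> b = 3; heap: [0-2 ALLOC][3-5 ALLOC][6-33 FREE]
Op 3: a = realloc(a, 12) -> a = 6; heap: [0-2 FREE][3-5 ALLOC][6-17 ALLOC][18-33 FREE]
Op 4: a = realloc(a, 12) -> a = 6; heap: [0-2 FREE][3-5 ALLOC][6-17 ALLOC][18-33 FREE]
Op 5: a = realloc(a, 1) -> a = 6; heap: [0-2 FREE][3-5 ALLOC][6-6 ALLOC][7-33 FREE]
Op 6: a = realloc(a, 3) -> a = 6; heap: [0-2 FREE][3-5 ALLOC][6-8 ALLOC][9-33 FREE]
free(a): a = 6 -> block [6-8 ALLOC]; mark free, coalesce with adjacent free neighbors -> [0-2 FREE][3-5 ALLOC][6-33 FREE]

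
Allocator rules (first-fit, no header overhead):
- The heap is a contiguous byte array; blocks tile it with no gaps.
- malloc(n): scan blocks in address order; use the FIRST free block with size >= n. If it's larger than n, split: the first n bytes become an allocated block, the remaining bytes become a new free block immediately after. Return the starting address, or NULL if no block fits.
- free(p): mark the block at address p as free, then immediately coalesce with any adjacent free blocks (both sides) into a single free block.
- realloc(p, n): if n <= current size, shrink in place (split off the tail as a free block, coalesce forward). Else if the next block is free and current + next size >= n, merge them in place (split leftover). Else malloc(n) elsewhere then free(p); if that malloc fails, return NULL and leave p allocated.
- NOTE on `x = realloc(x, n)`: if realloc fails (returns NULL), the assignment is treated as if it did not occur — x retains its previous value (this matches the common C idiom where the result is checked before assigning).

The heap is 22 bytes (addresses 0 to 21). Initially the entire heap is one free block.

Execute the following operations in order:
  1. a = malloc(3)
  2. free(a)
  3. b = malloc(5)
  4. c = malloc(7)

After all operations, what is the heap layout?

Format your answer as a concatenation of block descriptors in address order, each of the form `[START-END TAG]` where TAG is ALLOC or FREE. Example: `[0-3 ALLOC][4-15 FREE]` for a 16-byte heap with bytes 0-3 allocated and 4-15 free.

Op 1: a = malloc(3) -> a = 0; heap: [0-2 ALLOC][3-21 FREE]
Op 2: free(a) -> (freed a); heap: [0-21 FREE]
Op 3: b = malloc(5) -> b = 0; heap: [0-4 ALLOC][5-21 FREE]
Op 4: c = malloc(7) -> c = 5; heap: [0-4 ALLOC][5-11 ALLOC][12-21 FREE]

Answer: [0-4 ALLOC][5-11 ALLOC][12-21 FREE]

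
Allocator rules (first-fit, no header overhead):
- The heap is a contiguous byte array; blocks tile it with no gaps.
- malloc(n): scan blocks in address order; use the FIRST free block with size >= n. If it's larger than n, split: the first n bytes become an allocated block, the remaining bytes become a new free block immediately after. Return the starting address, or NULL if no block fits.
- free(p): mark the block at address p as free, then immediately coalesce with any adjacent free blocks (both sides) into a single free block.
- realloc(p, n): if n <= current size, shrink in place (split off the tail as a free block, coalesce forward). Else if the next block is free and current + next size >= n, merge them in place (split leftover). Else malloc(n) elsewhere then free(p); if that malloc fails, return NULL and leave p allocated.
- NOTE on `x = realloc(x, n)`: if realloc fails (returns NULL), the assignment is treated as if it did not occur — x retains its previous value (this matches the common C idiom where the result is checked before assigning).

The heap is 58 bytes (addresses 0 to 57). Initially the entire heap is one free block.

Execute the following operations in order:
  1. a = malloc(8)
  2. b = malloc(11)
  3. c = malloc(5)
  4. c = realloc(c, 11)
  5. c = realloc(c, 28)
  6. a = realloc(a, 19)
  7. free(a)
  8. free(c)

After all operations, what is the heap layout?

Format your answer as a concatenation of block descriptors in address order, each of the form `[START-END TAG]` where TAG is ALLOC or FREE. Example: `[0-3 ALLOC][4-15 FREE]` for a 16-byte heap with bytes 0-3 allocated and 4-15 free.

Op 1: a = malloc(8) -> a = 0; heap: [0-7 ALLOC][8-57 FREE]
Op 2: b = malloc(11) -> b = 8; heap: [0-7 ALLOC][8-18 ALLOC][19-57 FREE]
Op 3: c = malloc(5) -> c = 19; heap: [0-7 ALLOC][8-18 ALLOC][19-23 ALLOC][24-57 FREE]
Op 4: c = realloc(c, 11) -> c = 19; heap: [0-7 ALLOC][8-18 ALLOC][19-29 ALLOC][30-57 FREE]
Op 5: c = realloc(c, 28) -> c = 19; heap: [0-7 ALLOC][8-18 ALLOC][19-46 ALLOC][47-57 FREE]
Op 6: a = realloc(a, 19) -> NULL (a unchanged); heap: [0-7 ALLOC][8-18 ALLOC][19-46 ALLOC][47-57 FREE]
Op 7: free(a) -> (freed a); heap: [0-7 FREE][8-18 ALLOC][19-46 ALLOC][47-57 FREE]
Op 8: free(c) -> (freed c); heap: [0-7 FREE][8-18 ALLOC][19-57 FREE]

Answer: [0-7 FREE][8-18 ALLOC][19-57 FREE]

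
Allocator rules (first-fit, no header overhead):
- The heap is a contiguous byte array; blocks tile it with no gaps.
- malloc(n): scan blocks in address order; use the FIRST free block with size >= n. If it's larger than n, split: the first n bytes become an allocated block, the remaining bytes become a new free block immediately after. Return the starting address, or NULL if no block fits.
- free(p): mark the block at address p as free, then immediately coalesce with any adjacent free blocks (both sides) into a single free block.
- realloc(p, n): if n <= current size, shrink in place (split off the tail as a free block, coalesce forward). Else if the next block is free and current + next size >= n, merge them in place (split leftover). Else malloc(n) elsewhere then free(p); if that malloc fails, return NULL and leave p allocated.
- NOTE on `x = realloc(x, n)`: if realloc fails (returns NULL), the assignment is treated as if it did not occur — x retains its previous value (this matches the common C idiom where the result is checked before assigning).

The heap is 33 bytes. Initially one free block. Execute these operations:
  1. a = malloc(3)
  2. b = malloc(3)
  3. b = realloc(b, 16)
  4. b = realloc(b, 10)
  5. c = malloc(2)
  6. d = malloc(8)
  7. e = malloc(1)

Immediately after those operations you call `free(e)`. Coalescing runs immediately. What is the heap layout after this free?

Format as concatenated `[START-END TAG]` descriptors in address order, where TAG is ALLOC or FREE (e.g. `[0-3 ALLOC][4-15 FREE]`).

Answer: [0-2 ALLOC][3-12 ALLOC][13-14 ALLOC][15-22 ALLOC][23-32 FREE]

Derivation:
Op 1: a = malloc(3) -> a = 0; heap: [0-2 ALLOC][3-32 FREE]
Op 2: b = malloc(3) -> b = 3; heap: [0-2 ALLOC][3-5 ALLOC][6-32 FREE]
Op 3: b = realloc(b, 16) -> b = 3; heap: [0-2 ALLOC][3-18 ALLOC][19-32 FREE]
Op 4: b = realloc(b, 10) -> b = 3; heap: [0-2 ALLOC][3-12 ALLOC][13-32 FREE]
Op 5: c = malloc(2) -> c = 13; heap: [0-2 ALLOC][3-12 ALLOC][13-14 ALLOC][15-32 FREE]
Op 6: d = malloc(8) -> d = 15; heap: [0-2 ALLOC][3-12 ALLOC][13-14 ALLOC][15-22 ALLOC][23-32 FREE]
Op 7: e = malloc(1) -> e = 23; heap: [0-2 ALLOC][3-12 ALLOC][13-14 ALLOC][15-22 ALLOC][23-23 ALLOC][24-32 FREE]
free(e): e = 23 -> block [23-23 ALLOC]; mark free, coalesce with adjacent free neighbors -> [0-2 ALLOC][3-12 ALLOC][13-14 ALLOC][15-22 ALLOC][23-32 FREE]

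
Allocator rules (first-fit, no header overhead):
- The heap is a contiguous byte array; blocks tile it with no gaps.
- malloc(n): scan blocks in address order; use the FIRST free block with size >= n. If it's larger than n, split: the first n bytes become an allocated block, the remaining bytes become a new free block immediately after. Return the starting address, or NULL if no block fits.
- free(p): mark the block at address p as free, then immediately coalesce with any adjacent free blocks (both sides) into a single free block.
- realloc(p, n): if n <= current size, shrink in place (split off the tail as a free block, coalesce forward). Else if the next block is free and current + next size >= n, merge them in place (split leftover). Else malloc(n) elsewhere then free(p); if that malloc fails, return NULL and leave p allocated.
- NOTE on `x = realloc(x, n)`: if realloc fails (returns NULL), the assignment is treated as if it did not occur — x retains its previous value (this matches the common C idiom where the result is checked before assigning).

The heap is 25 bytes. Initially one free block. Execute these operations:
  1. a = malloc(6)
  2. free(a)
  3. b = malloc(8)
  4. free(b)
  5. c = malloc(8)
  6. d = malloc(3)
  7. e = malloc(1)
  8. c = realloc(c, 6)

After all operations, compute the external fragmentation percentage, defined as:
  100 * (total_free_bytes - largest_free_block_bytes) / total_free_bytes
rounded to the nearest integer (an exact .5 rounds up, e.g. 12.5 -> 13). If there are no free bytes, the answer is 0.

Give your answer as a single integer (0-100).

Op 1: a = malloc(6) -> a = 0; heap: [0-5 ALLOC][6-24 FREE]
Op 2: free(a) -> (freed a); heap: [0-24 FREE]
Op 3: b = malloc(8) -> b = 0; heap: [0-7 ALLOC][8-24 FREE]
Op 4: free(b) -> (freed b); heap: [0-24 FREE]
Op 5: c = malloc(8) -> c = 0; heap: [0-7 ALLOC][8-24 FREE]
Op 6: d = malloc(3) -> d = 8; heap: [0-7 ALLOC][8-10 ALLOC][11-24 FREE]
Op 7: e = malloc(1) -> e = 11; heap: [0-7 ALLOC][8-10 ALLOC][11-11 ALLOC][12-24 FREE]
Op 8: c = realloc(c, 6) -> c = 0; heap: [0-5 ALLOC][6-7 FREE][8-10 ALLOC][11-11 ALLOC][12-24 FREE]
Free blocks: [2 13] total_free=15 largest=13 -> 100*(15-13)/15 = 200/15 ≈ 13.333 -> rounds to 13

Answer: 13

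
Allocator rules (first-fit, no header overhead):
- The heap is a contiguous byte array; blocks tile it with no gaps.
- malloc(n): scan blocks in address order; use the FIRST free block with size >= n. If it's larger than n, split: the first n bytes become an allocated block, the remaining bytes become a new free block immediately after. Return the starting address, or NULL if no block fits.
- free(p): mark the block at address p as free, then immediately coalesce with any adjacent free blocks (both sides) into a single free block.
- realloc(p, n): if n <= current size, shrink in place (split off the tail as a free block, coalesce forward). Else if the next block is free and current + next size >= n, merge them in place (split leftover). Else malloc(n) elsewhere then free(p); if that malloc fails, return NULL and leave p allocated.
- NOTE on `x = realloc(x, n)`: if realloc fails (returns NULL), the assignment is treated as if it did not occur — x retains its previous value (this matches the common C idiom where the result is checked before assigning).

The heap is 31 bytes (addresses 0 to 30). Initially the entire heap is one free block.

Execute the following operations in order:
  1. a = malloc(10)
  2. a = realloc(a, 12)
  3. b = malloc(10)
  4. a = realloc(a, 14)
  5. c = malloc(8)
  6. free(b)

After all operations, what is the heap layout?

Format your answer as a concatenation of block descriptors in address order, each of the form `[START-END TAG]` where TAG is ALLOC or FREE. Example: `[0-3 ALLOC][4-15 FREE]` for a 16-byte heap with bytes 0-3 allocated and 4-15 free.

Op 1: a = malloc(10) -> a = 0; heap: [0-9 ALLOC][10-30 FREE]
Op 2: a = realloc(a, 12) -> a = 0; heap: [0-11 ALLOC][12-30 FREE]
Op 3: b = malloc(10) -> b = 12; heap: [0-11 ALLOC][12-21 ALLOC][22-30 FREE]
Op 4: a = realloc(a, 14) -> NULL (a unchanged); heap: [0-11 ALLOC][12-21 ALLOC][22-30 FREE]
Op 5: c = malloc(8) -> c = 22; heap: [0-11 ALLOC][12-21 ALLOC][22-29 ALLOC][30-30 FREE]
Op 6: free(b) -> (freed b); heap: [0-11 ALLOC][12-21 FREE][22-29 ALLOC][30-30 FREE]

Answer: [0-11 ALLOC][12-21 FREE][22-29 ALLOC][30-30 FREE]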